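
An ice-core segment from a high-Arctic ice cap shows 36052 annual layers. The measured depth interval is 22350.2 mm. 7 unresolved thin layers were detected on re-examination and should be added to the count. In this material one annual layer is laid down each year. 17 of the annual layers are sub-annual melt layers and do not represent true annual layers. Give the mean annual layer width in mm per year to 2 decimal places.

After corrections the count is 36052 − 17 + 7 = 36042 annual layers.
Mean rate = 22350.2 mm / 36042 years ≈ 0.62 mm per year.

0.62 mm per year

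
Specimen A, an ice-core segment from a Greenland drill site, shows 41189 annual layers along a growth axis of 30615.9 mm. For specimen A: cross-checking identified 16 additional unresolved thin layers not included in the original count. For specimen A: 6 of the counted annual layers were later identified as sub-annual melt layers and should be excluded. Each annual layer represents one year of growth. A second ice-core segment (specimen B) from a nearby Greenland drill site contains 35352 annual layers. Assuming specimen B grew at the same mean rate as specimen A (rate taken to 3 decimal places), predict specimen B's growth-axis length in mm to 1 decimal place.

Specimen A: after corrections the count is 41189 − 6 + 16 = 41199 annual layers.
A: 30615.9 mm over 41199 years gives 30615.9 / 41199 ≈ 0.743 mm/yr.
B's length ≈ 0.743 × 35352 = 26266.5 mm.

26266.5 mm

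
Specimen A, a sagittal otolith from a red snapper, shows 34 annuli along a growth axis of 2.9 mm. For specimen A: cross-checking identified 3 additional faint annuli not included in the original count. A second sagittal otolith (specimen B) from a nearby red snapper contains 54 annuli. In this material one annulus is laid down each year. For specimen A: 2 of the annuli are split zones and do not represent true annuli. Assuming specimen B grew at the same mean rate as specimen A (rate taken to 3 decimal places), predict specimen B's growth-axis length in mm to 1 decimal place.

Specimen A: correcting the raw count gives 34 − 2 + 3 = 35 true annuli.
A: Extension rate ≈ 2.9 / 35 = 0.083 mm/year.
B's length ≈ 0.083 × 54 = 4.5 mm.

4.5 mm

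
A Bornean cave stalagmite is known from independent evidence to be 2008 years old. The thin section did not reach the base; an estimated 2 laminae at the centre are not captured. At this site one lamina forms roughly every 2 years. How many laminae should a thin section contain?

At 2 years per lamina, 2008 / 2 = 1004 laminae are expected.
Subtracting the 2 laminae not captured gives 1004 − 2 = 1002 laminae in the record.

1002 laminae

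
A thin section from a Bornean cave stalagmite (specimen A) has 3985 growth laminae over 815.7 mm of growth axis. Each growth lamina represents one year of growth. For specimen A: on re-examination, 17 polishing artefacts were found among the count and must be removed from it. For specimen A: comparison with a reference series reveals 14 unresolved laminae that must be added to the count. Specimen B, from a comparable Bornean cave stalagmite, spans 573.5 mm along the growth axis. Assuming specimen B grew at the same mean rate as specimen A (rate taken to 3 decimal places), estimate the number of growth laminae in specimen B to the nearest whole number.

Specimen A: after corrections the count is 3985 − 17 + 14 = 3982 growth laminae.
A: Mean rate = 815.7 mm / 3982 years ≈ 0.205 mm/yr.
Specimen B: 573.5 mm / 0.205 mm per year = 2797.56 years ≈ 2798 growth laminae.

2798 growth laminae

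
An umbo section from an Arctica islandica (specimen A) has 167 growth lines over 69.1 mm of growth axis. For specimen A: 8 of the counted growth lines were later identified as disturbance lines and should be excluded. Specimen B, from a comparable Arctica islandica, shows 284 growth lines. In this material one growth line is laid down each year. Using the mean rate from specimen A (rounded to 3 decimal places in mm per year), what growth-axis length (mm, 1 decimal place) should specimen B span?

123.5 mm

Specimen A: adjusted count: 167 − 8 = 159 growth lines.
A: Extension rate ≈ 69.1 / 159 = 0.435 mm/yr.
B's length ≈ 0.435 × 284 = 123.5 mm.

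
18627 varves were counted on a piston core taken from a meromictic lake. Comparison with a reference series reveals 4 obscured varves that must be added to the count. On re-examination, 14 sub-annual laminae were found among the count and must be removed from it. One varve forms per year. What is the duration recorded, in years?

18617 yr

True varve count = 18627 − 14 + 4 = 18617.
At one varve per year, that is 18617 years.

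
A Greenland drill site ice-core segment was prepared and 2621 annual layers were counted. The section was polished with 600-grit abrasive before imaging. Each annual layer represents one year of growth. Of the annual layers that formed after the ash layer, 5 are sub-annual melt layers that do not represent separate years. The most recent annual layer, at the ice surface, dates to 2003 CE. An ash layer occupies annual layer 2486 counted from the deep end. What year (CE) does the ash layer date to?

2621 − 2486 = 135 annual layers lie beyond the ash layer toward the ice surface.
Removing the 5 false annual layers leaves 135 − 5 = 130 true annual layers beyond the ash layer.
Counting back 130 years from 2003 CE places the ash layer in 2003 − 130 = 1873 CE.

1873 CE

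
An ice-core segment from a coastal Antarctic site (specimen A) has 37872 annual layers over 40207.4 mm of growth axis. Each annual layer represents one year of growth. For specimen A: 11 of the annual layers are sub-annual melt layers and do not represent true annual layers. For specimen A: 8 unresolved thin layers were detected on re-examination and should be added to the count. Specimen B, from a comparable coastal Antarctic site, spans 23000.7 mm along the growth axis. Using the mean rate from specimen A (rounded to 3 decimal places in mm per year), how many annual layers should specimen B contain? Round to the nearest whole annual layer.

Specimen A: adjusted count: 37872 − 11 + 8 = 37869 annual layers.
A: Mean rate = 40207.4 mm / 37869 years ≈ 1.062 mm/year.
B spans 23000.7 / 1.062 = 21657.91 years ≈ 21658 annual layers.

21658 annual layers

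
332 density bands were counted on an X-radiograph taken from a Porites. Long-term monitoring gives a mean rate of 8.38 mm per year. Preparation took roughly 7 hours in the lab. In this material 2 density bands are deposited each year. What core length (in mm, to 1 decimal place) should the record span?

1391.1 mm

Dividing by 2 density bands per year: 332 / 2 = 166 years.
166 years at 8.38 mm/year gives 8.38 × 166 = 1391.1 mm.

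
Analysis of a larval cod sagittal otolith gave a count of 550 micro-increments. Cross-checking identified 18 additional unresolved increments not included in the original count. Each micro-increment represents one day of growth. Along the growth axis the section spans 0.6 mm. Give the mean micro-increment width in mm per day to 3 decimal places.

After corrections the count is 550 + 18 = 568 micro-increments.
Extension rate ≈ 0.6 / 568 = 0.001 mm per day.

0.001 mm per day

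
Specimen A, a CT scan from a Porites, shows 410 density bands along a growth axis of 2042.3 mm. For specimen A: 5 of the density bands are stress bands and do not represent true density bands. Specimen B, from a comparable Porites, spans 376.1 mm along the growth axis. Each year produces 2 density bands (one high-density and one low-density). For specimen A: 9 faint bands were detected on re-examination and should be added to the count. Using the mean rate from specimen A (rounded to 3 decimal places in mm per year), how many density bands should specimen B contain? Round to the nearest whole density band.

Specimen A: true density band count = 410 − 5 + 9 = 414.
Specimen A: dividing by 2 density bands per year: 414 / 2 = 207 years.
A: 2042.3 mm over 207 years gives 2042.3 / 207 ≈ 9.866 mm/year.
For B, 376.1 / 9.866 = 38.12 years; at 2 density bands per year that is 38.12 × 2 ≈ 76 density bands.

76 density bands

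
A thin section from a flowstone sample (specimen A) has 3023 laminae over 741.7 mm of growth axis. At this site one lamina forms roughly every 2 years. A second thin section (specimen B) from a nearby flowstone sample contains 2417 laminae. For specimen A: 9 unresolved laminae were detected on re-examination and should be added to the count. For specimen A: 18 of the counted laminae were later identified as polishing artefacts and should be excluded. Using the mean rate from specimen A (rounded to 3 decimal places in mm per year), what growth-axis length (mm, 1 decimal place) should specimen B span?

Specimen A: correcting the raw count gives 3023 − 18 + 9 = 3014 true laminae.
Specimen A: at 2 years per lamina, 3014 × 2 = 6028 years.
A: Extension rate ≈ 741.7 / 6028 = 0.123 mm/year.
Specimen B: at 2 years per lamina, 2417 × 2 = 4834 years. B's length ≈ 0.123 × 4834 = 594.6 mm.

594.6 mm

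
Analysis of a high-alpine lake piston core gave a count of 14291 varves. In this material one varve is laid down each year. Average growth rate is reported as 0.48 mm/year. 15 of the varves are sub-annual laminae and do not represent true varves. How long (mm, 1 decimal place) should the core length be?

6852.5 mm

True varve count = 14291 − 15 = 14276.
Predicted length = 0.48 mm/year × 14276 years = 6852.5 mm.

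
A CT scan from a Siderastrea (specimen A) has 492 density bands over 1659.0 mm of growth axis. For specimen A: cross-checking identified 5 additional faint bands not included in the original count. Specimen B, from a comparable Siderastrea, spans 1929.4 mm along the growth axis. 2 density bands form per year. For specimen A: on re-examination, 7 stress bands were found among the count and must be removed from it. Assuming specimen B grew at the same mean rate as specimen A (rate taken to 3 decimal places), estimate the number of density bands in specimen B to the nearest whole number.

Specimen A: true density band count = 492 − 7 + 5 = 490.
Specimen A: 490 density bands at 2 per year is 490 / 2 = 245 years.
A: Extension rate ≈ 1659.0 / 245 = 6.771 mm per year.
Specimen B: 1929.4 mm / 6.771 mm per year = 284.95 years; at 2 density bands per year that is 284.95 × 2 ≈ 570 density bands.

570 density bands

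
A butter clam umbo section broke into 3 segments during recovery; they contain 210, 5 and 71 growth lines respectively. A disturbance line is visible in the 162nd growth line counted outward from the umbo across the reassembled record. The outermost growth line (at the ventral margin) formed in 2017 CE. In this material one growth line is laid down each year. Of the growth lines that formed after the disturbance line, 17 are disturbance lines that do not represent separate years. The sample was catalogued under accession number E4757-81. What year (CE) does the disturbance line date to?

Total growth lines = 210 + 5 + 71 = 286.
Between growth line 162 and the ventral margin there are 286 − 162 = 124 growth lines.
Excluding 17 false growth lines: 124 − 17 = 107.
Counting back 107 years from 2017 CE places the disturbance line in 2017 − 107 = 1910 CE.

1910 CE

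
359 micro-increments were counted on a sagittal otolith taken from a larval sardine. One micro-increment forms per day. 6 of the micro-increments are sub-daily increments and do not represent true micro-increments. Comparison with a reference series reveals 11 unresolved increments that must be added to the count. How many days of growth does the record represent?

After corrections the count is 359 − 6 + 11 = 364 micro-increments.
One micro-increment per day makes the duration 364 days.

364 days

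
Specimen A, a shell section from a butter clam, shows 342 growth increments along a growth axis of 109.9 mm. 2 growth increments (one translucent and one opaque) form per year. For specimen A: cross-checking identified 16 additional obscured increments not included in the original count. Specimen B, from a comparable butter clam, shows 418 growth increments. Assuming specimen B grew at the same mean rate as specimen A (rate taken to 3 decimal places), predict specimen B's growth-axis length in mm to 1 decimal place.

128.3 mm

Specimen A: adjusted count: 342 + 16 = 358 growth increments.
Specimen A: 358 growth increments at 2 per year is 358 / 2 = 179 years.
A: 109.9 mm over 179 years gives 109.9 / 179 ≈ 0.614 mm per year.
Specimen B: dividing by 2 growth increments per year: 418 / 2 = 209 years. For B, 0.614 mm/year × 209 years = 128.3 mm.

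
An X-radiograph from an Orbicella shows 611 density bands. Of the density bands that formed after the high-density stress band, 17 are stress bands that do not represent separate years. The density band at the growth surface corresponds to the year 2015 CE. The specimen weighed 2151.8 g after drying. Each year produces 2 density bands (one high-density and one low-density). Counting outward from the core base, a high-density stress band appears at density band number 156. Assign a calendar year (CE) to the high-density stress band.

1796 CE

611 − 156 = 455 density bands lie beyond the high-density stress band toward the growth surface.
Excluding 17 false density bands: 455 − 17 = 438.
438 density bands at 2 per year is 438 / 2 = 219 years.
2015 − 219 = 1796 CE.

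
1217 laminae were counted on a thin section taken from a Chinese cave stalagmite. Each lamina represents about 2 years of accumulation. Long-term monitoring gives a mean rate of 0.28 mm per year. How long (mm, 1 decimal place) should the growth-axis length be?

1217 laminae at 2 years each span 1217 × 2 = 2434 years.
Predicted length = 0.28 mm/year × 2434 years = 681.5 mm.

681.5 mm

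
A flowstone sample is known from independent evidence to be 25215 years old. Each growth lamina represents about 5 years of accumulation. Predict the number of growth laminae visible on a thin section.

5043 growth laminae

Expected growth laminae: 25215 / 5 = 5043.
So 5043 growth laminae should be present.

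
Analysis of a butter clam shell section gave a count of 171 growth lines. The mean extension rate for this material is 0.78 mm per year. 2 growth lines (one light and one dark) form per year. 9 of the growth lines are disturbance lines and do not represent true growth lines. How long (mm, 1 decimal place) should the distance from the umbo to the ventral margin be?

Correcting the raw count gives 171 − 9 = 162 true growth lines.
Dividing by 2 growth lines per year: 162 / 2 = 81 years.
Predicted length = 0.78 mm/year × 81 years = 63.2 mm.

63.2 mm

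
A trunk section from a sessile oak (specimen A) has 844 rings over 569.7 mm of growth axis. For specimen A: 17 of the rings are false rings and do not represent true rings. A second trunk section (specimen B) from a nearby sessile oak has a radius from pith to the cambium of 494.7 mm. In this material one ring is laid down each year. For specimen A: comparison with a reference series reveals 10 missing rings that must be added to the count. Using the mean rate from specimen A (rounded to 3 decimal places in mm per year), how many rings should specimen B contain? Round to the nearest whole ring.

726 rings

Specimen A: true ring count = 844 − 17 + 10 = 837.
A: 569.7 mm over 837 years gives 569.7 / 837 ≈ 0.681 mm/yr.
B spans 494.7 / 0.681 = 726.43 years ≈ 726 rings.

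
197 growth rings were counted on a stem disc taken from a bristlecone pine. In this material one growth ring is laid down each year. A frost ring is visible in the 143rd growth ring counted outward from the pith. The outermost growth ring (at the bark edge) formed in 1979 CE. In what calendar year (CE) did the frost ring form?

1925 CE

Between growth ring 143 and the bark edge there are 197 − 143 = 54 growth rings.
Counting back 54 years from 1979 CE places the frost ring in 1979 − 54 = 1925 CE.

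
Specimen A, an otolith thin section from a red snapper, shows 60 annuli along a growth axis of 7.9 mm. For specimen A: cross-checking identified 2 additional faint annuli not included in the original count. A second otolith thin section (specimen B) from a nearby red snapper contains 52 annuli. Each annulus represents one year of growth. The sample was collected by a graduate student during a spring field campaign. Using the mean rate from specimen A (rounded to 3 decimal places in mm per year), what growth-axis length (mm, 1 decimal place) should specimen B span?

Specimen A: correcting the raw count gives 60 + 2 = 62 true annuli.
A: Extension rate ≈ 7.9 / 62 = 0.127 mm per year.
B's length ≈ 0.127 × 52 = 6.6 mm.

6.6 mm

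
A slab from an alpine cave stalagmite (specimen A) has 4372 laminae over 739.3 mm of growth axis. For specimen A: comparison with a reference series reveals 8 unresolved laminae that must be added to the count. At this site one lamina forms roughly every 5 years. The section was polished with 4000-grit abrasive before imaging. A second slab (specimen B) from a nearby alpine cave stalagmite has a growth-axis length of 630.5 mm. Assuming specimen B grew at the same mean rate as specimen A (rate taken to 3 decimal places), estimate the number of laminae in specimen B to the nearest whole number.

Specimen A: correcting the raw count gives 4372 + 8 = 4380 true laminae.
Specimen A: at 5 years per lamina, 4380 × 5 = 21900 years.
A: 739.3 mm over 21900 years gives 739.3 / 21900 ≈ 0.034 mm/yr.
B spans 630.5 / 0.034 = 18544.12 years; at 5 years per lamina that is 18544.12 / 5 ≈ 3709 laminae.

3709 laminae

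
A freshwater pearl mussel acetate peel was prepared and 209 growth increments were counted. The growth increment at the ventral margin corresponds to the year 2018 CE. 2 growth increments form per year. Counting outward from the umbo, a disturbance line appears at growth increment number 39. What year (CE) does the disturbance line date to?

The disturbance line sits at growth increment 39 from the umbo, so 209 − 39 = 170 growth increments formed after it.
With 2 growth increments per year, 170 / 2 = 85 years.
The growth increment at the ventral margin is 2018 CE, so the disturbance line dates to 2018 − 85 = 1933 CE.

1933 CE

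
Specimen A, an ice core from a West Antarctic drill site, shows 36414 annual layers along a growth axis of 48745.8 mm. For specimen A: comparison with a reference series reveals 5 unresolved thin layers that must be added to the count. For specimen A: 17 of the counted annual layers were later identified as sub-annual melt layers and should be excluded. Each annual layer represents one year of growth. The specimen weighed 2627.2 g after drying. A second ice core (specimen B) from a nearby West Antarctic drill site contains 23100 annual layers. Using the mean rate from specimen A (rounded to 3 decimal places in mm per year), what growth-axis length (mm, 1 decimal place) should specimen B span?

Specimen A: true annual layer count = 36414 − 17 + 5 = 36402.
A: Mean rate = 48745.8 mm / 36402 years ≈ 1.339 mm/yr.
B's length ≈ 1.339 × 23100 = 30930.9 mm.

30930.9 mm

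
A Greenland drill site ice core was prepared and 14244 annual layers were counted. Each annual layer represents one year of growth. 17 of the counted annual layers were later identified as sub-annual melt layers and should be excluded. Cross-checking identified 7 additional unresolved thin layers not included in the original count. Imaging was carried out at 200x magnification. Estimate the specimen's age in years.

14234 yr

Correcting the raw count gives 14244 − 17 + 7 = 14234 true annual layers.
With a one-to-one annual layer periodicity this is 14234 years.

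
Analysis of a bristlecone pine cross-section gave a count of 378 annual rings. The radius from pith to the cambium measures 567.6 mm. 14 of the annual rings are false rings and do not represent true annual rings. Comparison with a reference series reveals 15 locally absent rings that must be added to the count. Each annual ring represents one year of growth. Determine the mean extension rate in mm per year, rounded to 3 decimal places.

1.498 mm per year

After corrections the count is 378 − 14 + 15 = 379 annual rings.
567.6 mm over 379 years gives 567.6 / 379 ≈ 1.498 mm per year.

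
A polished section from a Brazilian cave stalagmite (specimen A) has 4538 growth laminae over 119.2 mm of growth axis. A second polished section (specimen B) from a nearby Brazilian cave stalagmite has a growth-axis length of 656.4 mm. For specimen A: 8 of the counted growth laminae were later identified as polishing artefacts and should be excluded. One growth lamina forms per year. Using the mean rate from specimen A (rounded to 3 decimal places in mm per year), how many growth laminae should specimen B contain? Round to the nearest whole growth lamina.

25246 growth laminae

Specimen A: true growth lamina count = 4538 − 8 = 4530.
A: Mean rate = 119.2 mm / 4530 years ≈ 0.026 mm per year.
Specimen B: 656.4 mm / 0.026 mm per year = 25246.15 years ≈ 25246 growth laminae.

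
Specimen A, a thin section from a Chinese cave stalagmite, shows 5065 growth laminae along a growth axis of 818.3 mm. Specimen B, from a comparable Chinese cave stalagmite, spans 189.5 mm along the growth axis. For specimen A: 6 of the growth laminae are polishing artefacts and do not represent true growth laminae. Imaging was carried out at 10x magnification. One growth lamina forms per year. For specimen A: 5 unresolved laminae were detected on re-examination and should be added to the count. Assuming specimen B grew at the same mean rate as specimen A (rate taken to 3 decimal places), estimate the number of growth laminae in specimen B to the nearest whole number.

1170 growth laminae

Specimen A: adjusted count: 5065 − 6 + 5 = 5064 growth laminae.
A: 818.3 mm over 5064 years gives 818.3 / 5064 ≈ 0.162 mm/year.
Specimen B: 189.5 mm / 0.162 mm per year = 1169.75 years ≈ 1170 growth laminae.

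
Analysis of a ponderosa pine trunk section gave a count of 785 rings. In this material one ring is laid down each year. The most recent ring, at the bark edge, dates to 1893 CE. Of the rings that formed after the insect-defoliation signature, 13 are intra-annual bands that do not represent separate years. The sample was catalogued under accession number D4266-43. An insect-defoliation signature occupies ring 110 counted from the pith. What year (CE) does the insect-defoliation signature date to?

1231 CE

The insect-defoliation signature sits at ring 110 from the pith, so 785 − 110 = 675 rings formed after it.
675 − 13 false = 662 true rings after the insect-defoliation signature.
1893 − 662 = 1231 CE.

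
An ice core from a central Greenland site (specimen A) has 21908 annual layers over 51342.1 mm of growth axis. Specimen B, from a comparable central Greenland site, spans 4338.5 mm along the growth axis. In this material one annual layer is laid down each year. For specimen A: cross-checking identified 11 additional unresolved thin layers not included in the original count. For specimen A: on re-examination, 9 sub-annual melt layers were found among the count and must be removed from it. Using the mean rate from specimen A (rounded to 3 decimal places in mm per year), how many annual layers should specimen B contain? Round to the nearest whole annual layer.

Specimen A: true annual layer count = 21908 − 9 + 11 = 21910.
A: Extension rate ≈ 51342.1 / 21910 = 2.343 mm/year.
Specimen B: 4338.5 mm / 2.343 mm per year = 1851.69 years ≈ 1852 annual layers.

1852 annual layers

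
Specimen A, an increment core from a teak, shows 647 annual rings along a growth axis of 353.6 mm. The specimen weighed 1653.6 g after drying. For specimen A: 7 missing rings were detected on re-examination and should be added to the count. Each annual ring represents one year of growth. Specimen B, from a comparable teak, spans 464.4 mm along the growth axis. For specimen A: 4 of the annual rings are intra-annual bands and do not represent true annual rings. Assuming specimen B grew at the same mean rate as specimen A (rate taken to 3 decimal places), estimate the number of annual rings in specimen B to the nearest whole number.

Specimen A: adjusted count: 647 − 4 + 7 = 650 annual rings.
A: 353.6 mm over 650 years gives 353.6 / 650 ≈ 0.544 mm/year.
Specimen B: 464.4 mm / 0.544 mm per year = 853.68 years ≈ 854 annual rings.

854 annual rings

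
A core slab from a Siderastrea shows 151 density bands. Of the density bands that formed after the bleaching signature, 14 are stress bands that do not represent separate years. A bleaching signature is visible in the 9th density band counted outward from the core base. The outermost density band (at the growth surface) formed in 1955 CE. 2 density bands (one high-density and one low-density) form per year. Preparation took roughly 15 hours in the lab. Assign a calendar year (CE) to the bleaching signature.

1891 CE

The bleaching signature sits at density band 9 from the core base, so 151 − 9 = 142 density bands formed after it.
Excluding 14 false density bands: 142 − 14 = 128.
With 2 density bands per year, 128 / 2 = 64 years.
1955 − 64 = 1891 CE.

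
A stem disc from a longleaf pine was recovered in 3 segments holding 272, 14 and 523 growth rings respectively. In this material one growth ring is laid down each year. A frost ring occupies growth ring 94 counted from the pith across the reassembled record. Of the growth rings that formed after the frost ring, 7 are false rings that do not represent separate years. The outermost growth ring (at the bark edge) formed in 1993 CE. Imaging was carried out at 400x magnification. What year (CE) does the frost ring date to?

Total growth rings = 272 + 14 + 523 = 809.
Between growth ring 94 and the bark edge there are 809 − 94 = 715 growth rings.
Removing the 7 false growth rings leaves 715 − 7 = 708 true growth rings beyond the frost ring.
1993 − 708 = 1285 CE.

1285 CE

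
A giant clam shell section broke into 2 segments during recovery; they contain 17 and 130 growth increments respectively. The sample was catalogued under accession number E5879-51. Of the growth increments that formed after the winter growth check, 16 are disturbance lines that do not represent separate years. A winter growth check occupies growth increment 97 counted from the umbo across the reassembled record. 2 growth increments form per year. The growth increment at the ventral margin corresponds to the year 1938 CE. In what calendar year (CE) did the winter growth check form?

Total growth increments = 17 + 130 = 147.
Between growth increment 97 and the ventral margin there are 147 − 97 = 50 growth increments.
Excluding 16 false growth increments: 50 − 16 = 34.
34 growth increments at 2 per year is 34 / 2 = 17 years.
The growth increment at the ventral margin is 1938 CE, so the winter growth check dates to 1938 − 17 = 1921 CE.

1921 CE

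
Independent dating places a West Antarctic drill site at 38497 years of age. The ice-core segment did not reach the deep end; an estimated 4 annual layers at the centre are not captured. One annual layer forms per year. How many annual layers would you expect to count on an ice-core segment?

38493 annual layers

One annual layer per year gives 38497 annual layers over 38497 years.
Less the 4 uncaptured annual layers: 38497 − 4 = 38493.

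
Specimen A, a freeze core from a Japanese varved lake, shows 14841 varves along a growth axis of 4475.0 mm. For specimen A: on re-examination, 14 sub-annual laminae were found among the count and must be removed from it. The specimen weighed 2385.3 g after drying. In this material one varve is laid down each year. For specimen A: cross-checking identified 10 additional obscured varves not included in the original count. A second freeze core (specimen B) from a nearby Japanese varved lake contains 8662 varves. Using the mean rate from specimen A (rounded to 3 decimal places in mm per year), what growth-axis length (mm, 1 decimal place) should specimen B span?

Specimen A: after corrections the count is 14841 − 14 + 10 = 14837 varves.
A: 4475.0 mm over 14837 years gives 4475.0 / 14837 ≈ 0.302 mm per year.
Length of B = 0.302 × 8662 = 2615.9 mm.

2615.9 mm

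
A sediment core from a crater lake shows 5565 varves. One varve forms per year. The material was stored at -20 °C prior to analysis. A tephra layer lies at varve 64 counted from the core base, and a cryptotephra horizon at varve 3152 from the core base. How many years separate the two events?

3088 years

The two markers are separated by 3152 − 64 = 3088 varves.
At one varve per year, 3088 years elapsed between them.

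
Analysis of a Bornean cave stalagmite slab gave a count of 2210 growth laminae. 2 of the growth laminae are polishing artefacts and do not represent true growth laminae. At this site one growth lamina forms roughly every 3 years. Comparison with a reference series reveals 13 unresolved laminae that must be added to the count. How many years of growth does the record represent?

6663 years

True growth lamina count = 2210 − 2 + 13 = 2221.
At 3 years per growth lamina, 2221 × 3 = 6663 years.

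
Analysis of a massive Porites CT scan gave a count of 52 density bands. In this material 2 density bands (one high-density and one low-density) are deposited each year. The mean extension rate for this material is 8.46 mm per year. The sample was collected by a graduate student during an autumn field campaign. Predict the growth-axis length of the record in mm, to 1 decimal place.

With 2 density bands per year, 52 / 2 = 26 years.
26 years at 8.46 mm/year gives 8.46 × 26 = 220.0 mm.

220.0 mm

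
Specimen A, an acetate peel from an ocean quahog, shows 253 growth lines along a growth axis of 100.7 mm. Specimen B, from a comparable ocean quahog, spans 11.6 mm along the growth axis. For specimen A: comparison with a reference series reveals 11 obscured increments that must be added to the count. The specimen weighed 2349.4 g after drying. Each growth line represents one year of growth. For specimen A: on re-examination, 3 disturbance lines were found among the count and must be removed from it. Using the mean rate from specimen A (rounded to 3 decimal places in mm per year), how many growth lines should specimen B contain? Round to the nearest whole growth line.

Specimen A: adjusted count: 253 − 3 + 11 = 261 growth lines.
A: 100.7 mm over 261 years gives 100.7 / 261 ≈ 0.386 mm/yr.
For B, 11.6 / 0.386 = 30.05 years ≈ 30 growth lines.

30 growth lines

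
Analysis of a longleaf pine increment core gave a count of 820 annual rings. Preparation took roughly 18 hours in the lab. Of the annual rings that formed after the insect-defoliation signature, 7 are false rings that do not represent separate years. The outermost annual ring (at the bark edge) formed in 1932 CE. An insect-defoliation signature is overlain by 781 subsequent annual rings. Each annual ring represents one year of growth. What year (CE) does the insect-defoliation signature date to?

781 annual rings post-date the insect-defoliation signature.
781 − 7 false = 774 true annual rings after the insect-defoliation signature.
1932 − 774 = 1158 CE.

1158 CE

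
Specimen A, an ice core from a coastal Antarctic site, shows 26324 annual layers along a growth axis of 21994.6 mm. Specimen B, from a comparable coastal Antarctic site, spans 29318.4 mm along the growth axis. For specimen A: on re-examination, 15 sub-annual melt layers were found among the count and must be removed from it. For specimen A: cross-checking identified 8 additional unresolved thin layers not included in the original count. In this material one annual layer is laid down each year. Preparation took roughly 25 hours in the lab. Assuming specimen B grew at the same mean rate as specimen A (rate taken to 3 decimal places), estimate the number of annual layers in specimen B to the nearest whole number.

Specimen A: after corrections the count is 26324 − 15 + 8 = 26317 annual layers.
A: Mean rate = 21994.6 mm / 26317 years ≈ 0.836 mm/year.
Specimen B: 29318.4 mm / 0.836 mm per year = 35069.86 years ≈ 35070 annual layers.

35070 annual layers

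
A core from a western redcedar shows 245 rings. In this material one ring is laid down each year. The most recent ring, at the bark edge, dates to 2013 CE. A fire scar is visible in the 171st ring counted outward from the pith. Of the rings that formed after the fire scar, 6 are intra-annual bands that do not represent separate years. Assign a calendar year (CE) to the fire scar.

Between ring 171 and the bark edge there are 245 − 171 = 74 rings.
Excluding 6 false rings: 74 − 6 = 68.
2013 − 68 = 1945 CE.

1945 CE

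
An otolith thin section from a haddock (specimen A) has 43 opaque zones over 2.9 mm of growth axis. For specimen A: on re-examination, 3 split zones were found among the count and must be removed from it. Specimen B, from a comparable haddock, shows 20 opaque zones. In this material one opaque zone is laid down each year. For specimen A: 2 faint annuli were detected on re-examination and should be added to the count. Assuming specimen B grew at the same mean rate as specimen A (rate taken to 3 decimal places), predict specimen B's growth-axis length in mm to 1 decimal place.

Specimen A: adjusted count: 43 − 3 + 2 = 42 opaque zones.
A: Mean rate = 2.9 mm / 42 years ≈ 0.069 mm per year.
B's length ≈ 0.069 × 20 = 1.4 mm.

1.4 mm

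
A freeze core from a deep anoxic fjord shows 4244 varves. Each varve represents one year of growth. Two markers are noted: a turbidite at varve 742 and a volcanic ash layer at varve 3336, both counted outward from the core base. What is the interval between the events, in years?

2594 yr

3336 − 742 = 2594 varves lie between the two events.
One varve per year makes the interval 2594 years.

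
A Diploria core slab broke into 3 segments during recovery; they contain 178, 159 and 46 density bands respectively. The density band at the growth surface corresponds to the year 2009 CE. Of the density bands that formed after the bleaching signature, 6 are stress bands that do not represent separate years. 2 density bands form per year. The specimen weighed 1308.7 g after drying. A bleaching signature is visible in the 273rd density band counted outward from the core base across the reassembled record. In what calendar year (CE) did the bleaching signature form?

Total density bands = 178 + 159 + 46 = 383.
Between density band 273 and the growth surface there are 383 − 273 = 110 density bands.
110 − 6 false = 104 true density bands after the bleaching signature.
104 density bands at 2 per year is 104 / 2 = 52 years.
2009 − 52 = 1957 CE.

1957 CE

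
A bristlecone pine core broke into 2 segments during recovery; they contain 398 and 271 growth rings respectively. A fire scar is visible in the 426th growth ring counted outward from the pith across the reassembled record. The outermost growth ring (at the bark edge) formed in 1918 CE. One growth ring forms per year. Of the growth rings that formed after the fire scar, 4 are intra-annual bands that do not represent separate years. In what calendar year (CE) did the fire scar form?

Total growth rings = 398 + 271 = 669.
669 − 426 = 243 growth rings lie beyond the fire scar toward the bark edge.
243 − 4 false = 239 true growth rings after the fire scar.
1918 − 239 = 1679 CE.

1679 CE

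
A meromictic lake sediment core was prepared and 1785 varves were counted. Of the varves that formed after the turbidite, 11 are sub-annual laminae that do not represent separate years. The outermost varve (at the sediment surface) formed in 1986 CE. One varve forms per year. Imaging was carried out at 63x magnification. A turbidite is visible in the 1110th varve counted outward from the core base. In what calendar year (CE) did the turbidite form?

The turbidite sits at varve 1110 from the core base, so 1785 − 1110 = 675 varves formed after it.
Removing the 11 false varves leaves 675 − 11 = 664 true varves beyond the turbidite.
The varve at the sediment surface is 1986 CE, so the turbidite dates to 1986 − 664 = 1322 CE.

1322 CE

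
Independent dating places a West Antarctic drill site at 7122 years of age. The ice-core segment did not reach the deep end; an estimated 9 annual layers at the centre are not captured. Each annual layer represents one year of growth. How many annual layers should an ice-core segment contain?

One annual layer per year gives 7122 annual layers over 7122 years.
Less the 9 uncaptured annual layers: 7122 − 9 = 7113.

7113 annual layers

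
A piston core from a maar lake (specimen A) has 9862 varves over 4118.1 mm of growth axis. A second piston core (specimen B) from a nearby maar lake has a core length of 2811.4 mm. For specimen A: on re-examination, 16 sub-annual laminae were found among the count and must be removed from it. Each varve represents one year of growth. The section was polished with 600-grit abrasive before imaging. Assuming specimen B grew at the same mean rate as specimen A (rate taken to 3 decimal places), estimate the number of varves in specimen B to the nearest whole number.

Specimen A: correcting the raw count gives 9862 − 16 = 9846 true varves.
A: Mean rate = 4118.1 mm / 9846 years ≈ 0.418 mm per year.
Specimen B: 2811.4 mm / 0.418 mm per year = 6725.84 years ≈ 6726 varves.

6726 varves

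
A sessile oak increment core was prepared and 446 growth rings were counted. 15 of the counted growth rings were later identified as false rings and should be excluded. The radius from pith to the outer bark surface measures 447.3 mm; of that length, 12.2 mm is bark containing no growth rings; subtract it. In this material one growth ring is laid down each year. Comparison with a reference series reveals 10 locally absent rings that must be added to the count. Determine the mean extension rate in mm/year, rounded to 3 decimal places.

0.987 mm/year

Correcting the raw count gives 446 − 15 + 10 = 441 true growth rings.
Removing the 12.2 mm offcut leaves 447.3 − 12.2 = 435.1 mm.
Extension rate ≈ 435.1 / 441 = 0.987 mm/year.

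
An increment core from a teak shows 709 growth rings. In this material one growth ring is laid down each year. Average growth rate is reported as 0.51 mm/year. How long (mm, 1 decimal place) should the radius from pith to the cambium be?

361.6 mm

The record spans 709 years at 0.51 mm per year.
709 years at 0.51 mm/year gives 0.51 × 709 = 361.6 mm.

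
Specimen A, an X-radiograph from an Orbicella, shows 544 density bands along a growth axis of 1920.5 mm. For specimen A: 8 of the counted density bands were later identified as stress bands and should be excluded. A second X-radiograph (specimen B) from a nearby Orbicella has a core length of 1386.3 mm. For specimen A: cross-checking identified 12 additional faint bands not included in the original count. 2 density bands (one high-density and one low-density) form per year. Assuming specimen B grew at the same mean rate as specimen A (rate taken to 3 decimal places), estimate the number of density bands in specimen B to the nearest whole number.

396 density bands

Specimen A: adjusted count: 544 − 8 + 12 = 548 density bands.
Specimen A: 548 density bands at 2 per year is 548 / 2 = 274 years.
A: 1920.5 mm over 274 years gives 1920.5 / 274 ≈ 7.009 mm per year.
Specimen B: 1386.3 mm / 7.009 mm per year = 197.79 years; at 2 density bands per year that is 197.79 × 2 ≈ 396 density bands.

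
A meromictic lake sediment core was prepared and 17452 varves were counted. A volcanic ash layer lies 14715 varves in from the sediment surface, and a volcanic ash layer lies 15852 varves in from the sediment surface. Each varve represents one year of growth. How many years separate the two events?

1137 years

15852 − 14715 = 1137 varves lie between the two events.
That is 1137 years at one varve per year.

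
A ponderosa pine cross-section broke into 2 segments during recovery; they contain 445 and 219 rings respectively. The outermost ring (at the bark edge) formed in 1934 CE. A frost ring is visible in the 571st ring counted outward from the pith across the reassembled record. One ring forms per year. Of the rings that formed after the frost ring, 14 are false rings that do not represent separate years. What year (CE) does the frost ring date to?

1855 CE

Total rings = 445 + 219 = 664.
The frost ring sits at ring 571 from the pith, so 664 − 571 = 93 rings formed after it.
Excluding 14 false rings: 93 − 14 = 79.
The ring at the bark edge is 1934 CE, so the frost ring dates to 1934 − 79 = 1855 CE.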